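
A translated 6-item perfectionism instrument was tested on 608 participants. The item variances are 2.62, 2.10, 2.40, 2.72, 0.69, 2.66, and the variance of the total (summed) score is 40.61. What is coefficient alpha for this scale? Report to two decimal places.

sum of item variances = 2.62 + 2.10 + 2.40 + 2.72 + 0.69 + 2.66 = 13.19
α = (k/(k−1))·(1 − sum of item variances/σ²_T) = (6/5)·(1 − 13.19/40.61) = 0.81

coefficient alpha = 0.81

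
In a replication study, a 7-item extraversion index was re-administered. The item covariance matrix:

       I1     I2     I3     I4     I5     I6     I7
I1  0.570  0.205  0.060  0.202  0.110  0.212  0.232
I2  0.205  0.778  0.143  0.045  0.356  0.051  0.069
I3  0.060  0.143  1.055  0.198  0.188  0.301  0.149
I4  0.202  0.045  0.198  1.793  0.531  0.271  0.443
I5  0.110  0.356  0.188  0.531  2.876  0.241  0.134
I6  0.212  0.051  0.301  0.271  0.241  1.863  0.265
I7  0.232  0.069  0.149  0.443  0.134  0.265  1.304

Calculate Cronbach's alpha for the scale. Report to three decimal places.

α = 0.540

Σσ²ᵢ = 0.570 + 0.778 + 1.055 + 1.793 + 2.876 + 1.863 + 1.304 = 10.239
Σ_{i<j} σ_ij = 4.406
Var(T) = 10.239 + 2 × 4.406 = 19.051
α = (k/(k−1))·(1 − Σσ²ᵢ/Var(T)) = (7/6)·(1 − 10.239/19.051) = 0.540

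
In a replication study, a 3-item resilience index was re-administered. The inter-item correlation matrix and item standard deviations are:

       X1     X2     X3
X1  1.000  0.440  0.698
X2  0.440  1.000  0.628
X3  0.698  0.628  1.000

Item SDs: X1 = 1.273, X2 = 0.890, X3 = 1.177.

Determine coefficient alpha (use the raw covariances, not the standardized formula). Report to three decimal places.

α = 0.805

Σσ²ᵢ = 1.273² + 0.890² + 1.177² = 3.7980
Covariances σ_ij = r_ij · s_i · s_j:
  σ(X1,X2) = 0.440 × 1.273 × 0.890 = 0.4985
  σ(X1,X3) = 0.698 × 1.273 × 1.177 = 1.0458
  σ(X2,X3) = 0.628 × 0.890 × 1.177 = 0.6578
σ²_T = Σσ²ᵢ + 2·Σσ_ij = 3.7980 + 2 × 2.2021 = 8.2022
α = (3/2)·(1 − 3.7980/8.2022) = 0.805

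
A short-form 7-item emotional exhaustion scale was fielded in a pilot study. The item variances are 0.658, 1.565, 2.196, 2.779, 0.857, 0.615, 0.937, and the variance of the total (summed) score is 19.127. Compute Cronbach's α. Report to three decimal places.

Cronbach's α = 0.581

sum of item variances = 0.658 + 1.565 + 2.196 + 2.779 + 0.857 + 0.615 + 0.937 = 9.607
α = (k/(k−1))·(1 − sum of item variances/total variance) = (7/6)·(1 − 9.607/19.127) = 0.581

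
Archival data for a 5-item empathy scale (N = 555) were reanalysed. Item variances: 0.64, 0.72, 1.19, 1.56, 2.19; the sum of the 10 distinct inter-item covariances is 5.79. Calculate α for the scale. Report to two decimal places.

α = 0.81

sum of item variances = 0.64 + 0.72 + 1.19 + 1.56 + 2.19 = 6.30
Sum of distinct covariances = 5.79
Var(T) = sum of item variances + 2·Σcov = 6.30 + 2 × 5.79 = 17.88
α = (5/4)·(1 − 6.30/17.88) = 0.81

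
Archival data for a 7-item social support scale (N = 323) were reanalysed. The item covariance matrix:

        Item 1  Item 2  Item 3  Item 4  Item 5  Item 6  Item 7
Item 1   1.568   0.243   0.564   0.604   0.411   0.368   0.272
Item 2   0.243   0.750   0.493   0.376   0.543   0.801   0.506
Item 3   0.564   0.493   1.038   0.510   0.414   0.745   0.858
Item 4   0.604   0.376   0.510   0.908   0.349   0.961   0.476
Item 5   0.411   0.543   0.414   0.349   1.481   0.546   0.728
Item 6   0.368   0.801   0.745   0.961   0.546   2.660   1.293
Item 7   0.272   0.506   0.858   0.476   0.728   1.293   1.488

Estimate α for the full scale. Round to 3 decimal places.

Σσ²ᵢ = 1.568 + 0.750 + 1.038 + 0.908 + 1.481 + 2.660 + 1.488 = 9.893
Σ_{i<j} σ_ij = 12.061
σ²_T = 9.893 + 2 × 12.061 = 34.015
α = (k/(k−1))·(1 − Σσ²ᵢ/σ²_T) = (7/6)·(1 − 9.893/34.015) = 0.827

α = 0.827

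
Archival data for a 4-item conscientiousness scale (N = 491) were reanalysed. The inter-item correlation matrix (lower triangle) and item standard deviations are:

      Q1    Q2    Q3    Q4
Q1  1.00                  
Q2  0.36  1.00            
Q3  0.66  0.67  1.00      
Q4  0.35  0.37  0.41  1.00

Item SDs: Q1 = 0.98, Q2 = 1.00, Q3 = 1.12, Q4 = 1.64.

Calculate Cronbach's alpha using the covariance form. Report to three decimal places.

Cronbach's alpha = 0.746

Σσ²ᵢ = 0.98² + 1.00² + 1.12² + 1.64² = 5.9044
Covariances σ_ij = r_ij · s_i · s_j:
  σ(Q1,Q2) = 0.36 × 0.98 × 1.00 = 0.3528
  σ(Q1,Q3) = 0.66 × 0.98 × 1.12 = 0.7244
  σ(Q1,Q4) = 0.35 × 0.98 × 1.64 = 0.5625
  σ(Q2,Q3) = 0.67 × 1.00 × 1.12 = 0.7504
  σ(Q2,Q4) = 0.37 × 1.00 × 1.64 = 0.6068
  σ(Q3,Q4) = 0.41 × 1.12 × 1.64 = 0.7531
σ²_T = Σσ²ᵢ + 2·Σσ_ij = 5.9044 + 2 × 3.7500 = 13.4044
α = (4/3)·(1 − 5.9044/13.4044) = 0.746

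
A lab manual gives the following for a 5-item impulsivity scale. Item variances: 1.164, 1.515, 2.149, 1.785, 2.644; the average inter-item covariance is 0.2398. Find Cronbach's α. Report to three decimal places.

Cronbach's α = 0.427

Σσ²ᵢ = 1.164 + 1.515 + 2.149 + 1.785 + 2.644 = 9.257
Sum of the 10 distinct covariances = 10 × 0.2398 = 2.3980
σ²_total = Σσ²ᵢ + 2·Σcov = 9.257 + 2 × 2.3980 = 14.0530
α = (5/4)·(1 − 9.257/14.0530) = 0.427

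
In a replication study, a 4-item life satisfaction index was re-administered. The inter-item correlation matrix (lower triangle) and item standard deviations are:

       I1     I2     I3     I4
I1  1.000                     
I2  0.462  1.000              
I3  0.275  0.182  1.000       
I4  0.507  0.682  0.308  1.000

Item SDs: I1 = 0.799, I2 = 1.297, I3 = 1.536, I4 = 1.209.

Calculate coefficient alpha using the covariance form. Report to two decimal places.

α = 0.69

Σσ²ᵢ = 0.799² + 1.297² + 1.536² + 1.209² = 6.1416
Covariances σ_ij = r_ij · s_i · s_j:
  σ(I1,I2) = 0.462 × 0.799 × 1.297 = 0.4788
  σ(I1,I3) = 0.275 × 0.799 × 1.536 = 0.3375
  σ(I1,I4) = 0.507 × 0.799 × 1.209 = 0.4898
  σ(I2,I3) = 0.182 × 1.297 × 1.536 = 0.3626
  σ(I2,I4) = 0.682 × 1.297 × 1.209 = 1.0694
  σ(I3,I4) = 0.308 × 1.536 × 1.209 = 0.5720
σ²_T = Σσ²ᵢ + 2·Σσ_ij = 6.1416 + 2 × 3.3101 = 12.7618
α = (4/3)·(1 − 6.1416/12.7618) = 0.69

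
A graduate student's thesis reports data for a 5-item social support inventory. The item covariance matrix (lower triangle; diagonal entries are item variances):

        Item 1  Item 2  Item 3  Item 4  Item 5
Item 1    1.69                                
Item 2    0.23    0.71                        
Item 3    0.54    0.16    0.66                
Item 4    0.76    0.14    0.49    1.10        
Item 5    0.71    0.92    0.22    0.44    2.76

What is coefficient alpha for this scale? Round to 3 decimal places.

sum of item variances = 1.69 + 0.71 + 0.66 + 1.10 + 2.76 = 6.92
Sum of off-diagonal covariances = 4.61
Var(T) = 6.92 + 2 × 4.61 = 16.14
α = (k/(k−1))·(1 − sum of item variances/Var(T)) = (5/4)·(1 − 6.92/16.14) = 0.714

α = 0.714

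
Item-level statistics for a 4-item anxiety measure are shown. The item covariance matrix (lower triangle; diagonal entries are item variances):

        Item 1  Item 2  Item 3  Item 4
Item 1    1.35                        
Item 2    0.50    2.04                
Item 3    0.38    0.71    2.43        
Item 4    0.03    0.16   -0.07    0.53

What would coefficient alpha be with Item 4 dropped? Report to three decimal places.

Remaining items: Item 1, Item 2, Item 3 (k = 3).
Σσ²ᵢ = 1.35 + 2.04 + 2.43 = 5.82
σ²_T = 5.82 + 2 × 1.59 = 9.00
α (item deleted) = (3/2)·(1 − 5.82/9.00) = 0.530

α = 0.530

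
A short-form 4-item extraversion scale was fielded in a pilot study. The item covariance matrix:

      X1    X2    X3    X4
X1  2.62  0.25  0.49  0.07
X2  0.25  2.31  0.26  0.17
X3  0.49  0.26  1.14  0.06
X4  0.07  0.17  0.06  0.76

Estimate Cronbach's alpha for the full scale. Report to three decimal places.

Σσᵢ² = 2.62 + 2.31 + 1.14 + 0.76 = 6.83
Sum of the distinct covariances = 1.30
σ²_T = 6.83 + 2 × 1.30 = 9.43
α = (k/(k−1))·(1 − Σσᵢ²/σ²_T) = (4/3)·(1 − 6.83/9.43) = 0.368

α = 0.368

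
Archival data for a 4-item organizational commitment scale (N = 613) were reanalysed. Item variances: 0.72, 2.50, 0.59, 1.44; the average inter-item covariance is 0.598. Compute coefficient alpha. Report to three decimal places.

α = 0.770

Σσ²ᵢ = 0.72 + 2.50 + 0.59 + 1.44 = 5.25
Sum of the 6 distinct covariances = 6 × 0.598 = 3.588
Var(T) = Σσ²ᵢ + 2·Σcov = 5.25 + 2 × 3.588 = 12.426
α = (4/3)·(1 − 5.25/12.426) = 0.770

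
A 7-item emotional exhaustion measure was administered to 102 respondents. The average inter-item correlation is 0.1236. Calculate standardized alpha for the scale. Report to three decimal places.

Standardized α = k·r̄ / (1 + (k−1)·r̄) = 7 × 0.1236 / (1 + 6 × 0.1236)
  = 0.8652 / 1.7416 = 0.497

α = 0.497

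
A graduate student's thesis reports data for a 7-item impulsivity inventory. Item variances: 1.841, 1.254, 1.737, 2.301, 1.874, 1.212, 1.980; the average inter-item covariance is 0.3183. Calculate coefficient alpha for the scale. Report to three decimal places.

α = 0.610

sum of item variances = 1.841 + 1.254 + 1.737 + 2.301 + 1.874 + 1.212 + 1.980 = 12.199
Sum of the 21 distinct covariances = 21 × 0.3183 = 6.6843
total variance = sum of item variances + 2·Σcov = 12.199 + 2 × 6.6843 = 25.5676
α = (7/6)·(1 − 12.199/25.5676) = 0.610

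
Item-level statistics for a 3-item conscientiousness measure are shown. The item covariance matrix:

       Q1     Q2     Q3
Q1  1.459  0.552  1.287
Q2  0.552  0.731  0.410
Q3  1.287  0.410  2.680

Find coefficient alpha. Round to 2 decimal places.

coefficient alpha = 0.72

Σσᵢ² = 1.459 + 0.731 + 2.680 = 4.870
Sum of the distinct covariances = 2.249
σ²_T = 4.870 + 2 × 2.249 = 9.368
α = (k/(k−1))·(1 − Σσᵢ²/σ²_T) = (3/2)·(1 − 4.870/9.368) = 0.72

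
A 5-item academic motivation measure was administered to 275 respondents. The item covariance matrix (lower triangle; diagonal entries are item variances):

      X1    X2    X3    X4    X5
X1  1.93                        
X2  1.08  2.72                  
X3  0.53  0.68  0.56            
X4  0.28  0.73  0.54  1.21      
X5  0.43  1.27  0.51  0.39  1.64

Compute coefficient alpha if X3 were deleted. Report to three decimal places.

coefficient alpha = 0.703

Remaining items: X1, X2, X4, X5 (k = 4).
Σσᵢ² = 1.93 + 2.72 + 1.21 + 1.64 = 7.50
σ²_T = 7.50 + 2 × 4.18 = 15.86
α (item deleted) = (4/3)·(1 − 7.50/15.86) = 0.703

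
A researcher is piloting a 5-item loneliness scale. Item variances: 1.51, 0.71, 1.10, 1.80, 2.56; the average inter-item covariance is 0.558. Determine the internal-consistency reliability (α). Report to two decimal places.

Σσ²ᵢ = 1.51 + 0.71 + 1.10 + 1.80 + 2.56 = 7.68
Sum of the 10 distinct covariances = 10 × 0.558 = 5.580
total variance = Σσ²ᵢ + 2·Σcov = 7.68 + 2 × 5.580 = 18.840
α = (5/4)·(1 − 7.68/18.840) = 0.74

α = 0.74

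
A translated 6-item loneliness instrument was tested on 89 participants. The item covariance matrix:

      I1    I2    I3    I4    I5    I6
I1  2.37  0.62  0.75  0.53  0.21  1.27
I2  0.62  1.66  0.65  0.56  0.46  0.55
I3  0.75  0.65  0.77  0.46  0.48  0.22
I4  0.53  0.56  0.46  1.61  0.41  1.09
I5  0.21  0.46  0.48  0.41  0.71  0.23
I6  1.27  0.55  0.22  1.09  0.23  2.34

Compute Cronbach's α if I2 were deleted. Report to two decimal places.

Remaining items: I1, I3, I4, I5, I6 (k = 5).
Σσ²ᵢ = 2.37 + 0.77 + 1.61 + 0.71 + 2.34 = 7.80
σ²_T = 7.80 + 2 × 5.65 = 19.10
α (item deleted) = (5/4)·(1 − 7.80/19.10) = 0.74

α = 0.74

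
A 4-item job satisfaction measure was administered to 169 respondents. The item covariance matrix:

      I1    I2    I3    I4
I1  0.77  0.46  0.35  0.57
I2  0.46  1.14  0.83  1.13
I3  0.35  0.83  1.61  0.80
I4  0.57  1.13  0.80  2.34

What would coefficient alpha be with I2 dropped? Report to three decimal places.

α = 0.632

Remaining items: I1, I3, I4 (k = 3).
Σσᵢ² = 0.77 + 1.61 + 2.34 = 4.72
total variance = 4.72 + 2 × 1.72 = 8.16
α (item deleted) = (3/2)·(1 − 4.72/8.16) = 0.632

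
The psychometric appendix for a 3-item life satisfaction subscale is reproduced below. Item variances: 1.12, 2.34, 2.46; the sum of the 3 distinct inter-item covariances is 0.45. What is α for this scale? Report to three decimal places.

α = 0.198

ΣVar(i) = 1.12 + 2.34 + 2.46 = 5.92
Sum of distinct covariances = 0.45
σ²_T = ΣVar(i) + 2·Σcov = 5.92 + 2 × 0.45 = 6.82
α = (3/2)·(1 − 5.92/6.82) = 0.198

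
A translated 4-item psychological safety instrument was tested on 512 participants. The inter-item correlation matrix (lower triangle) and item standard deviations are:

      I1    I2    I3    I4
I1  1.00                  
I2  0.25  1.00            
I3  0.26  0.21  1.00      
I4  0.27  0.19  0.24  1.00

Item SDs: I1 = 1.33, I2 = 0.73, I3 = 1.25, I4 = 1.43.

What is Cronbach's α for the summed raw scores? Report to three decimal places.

α = 0.539

Σσ²ᵢ = 1.33² + 0.73² + 1.25² + 1.43² = 5.9092
Covariances σ_ij = r_ij · s_i · s_j:
  σ(I1,I2) = 0.25 × 1.33 × 0.73 = 0.2427
  σ(I1,I3) = 0.26 × 1.33 × 1.25 = 0.4323
  σ(I1,I4) = 0.27 × 1.33 × 1.43 = 0.5135
  σ(I2,I3) = 0.21 × 0.73 × 1.25 = 0.1916
  σ(I2,I4) = 0.19 × 0.73 × 1.43 = 0.1983
  σ(I3,I4) = 0.24 × 1.25 × 1.43 = 0.4290
σ²_T = Σσ²ᵢ + 2·Σσ_ij = 5.9092 + 2 × 2.0074 = 9.9240
α = (4/3)·(1 − 5.9092/9.9240) = 0.539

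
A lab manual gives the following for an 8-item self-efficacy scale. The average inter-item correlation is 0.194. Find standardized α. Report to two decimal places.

Standardized α = k·r̄ / (1 + (k−1)·r̄) = 8 × 0.194 / (1 + 7 × 0.194)
  = 1.5520 / 2.3580 = 0.66

α = 0.66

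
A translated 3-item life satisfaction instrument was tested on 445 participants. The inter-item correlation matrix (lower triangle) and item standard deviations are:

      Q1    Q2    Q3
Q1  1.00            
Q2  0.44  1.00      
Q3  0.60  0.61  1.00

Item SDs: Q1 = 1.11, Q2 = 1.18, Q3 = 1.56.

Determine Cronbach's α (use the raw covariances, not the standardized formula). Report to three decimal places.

α = 0.780

Σσ²ᵢ = 1.11² + 1.18² + 1.56² = 5.0581
Covariances σ_ij = r_ij · s_i · s_j:
  σ(Q1,Q2) = 0.44 × 1.11 × 1.18 = 0.5763
  σ(Q1,Q3) = 0.60 × 1.11 × 1.56 = 1.0390
  σ(Q2,Q3) = 0.61 × 1.18 × 1.56 = 1.1229
σ²_T = Σσ²ᵢ + 2·Σσ_ij = 5.0581 + 2 × 2.7382 = 10.5345
α = (3/2)·(1 − 5.0581/10.5345) = 0.780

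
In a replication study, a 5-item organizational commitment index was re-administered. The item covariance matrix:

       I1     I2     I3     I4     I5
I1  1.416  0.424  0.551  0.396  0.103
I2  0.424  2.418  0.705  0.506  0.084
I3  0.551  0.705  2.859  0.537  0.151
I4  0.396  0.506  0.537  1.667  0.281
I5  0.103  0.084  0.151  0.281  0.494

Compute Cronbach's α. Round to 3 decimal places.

ΣVar(i) = 1.416 + 2.418 + 2.859 + 1.667 + 0.494 = 8.854
Sum of off-diagonal covariances = 3.738
Var(T) = 8.854 + 2 × 3.738 = 16.330
α = (k/(k−1))·(1 − ΣVar(i)/Var(T)) = (5/4)·(1 − 8.854/16.330) = 0.572

Cronbach's α = 0.572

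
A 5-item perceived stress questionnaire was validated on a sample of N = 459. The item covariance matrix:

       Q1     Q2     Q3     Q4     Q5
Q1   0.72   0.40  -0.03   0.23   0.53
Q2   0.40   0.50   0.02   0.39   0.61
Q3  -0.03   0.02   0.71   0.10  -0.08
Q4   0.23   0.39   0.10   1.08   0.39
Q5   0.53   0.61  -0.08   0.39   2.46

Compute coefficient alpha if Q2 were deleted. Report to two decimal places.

Remaining items: Q1, Q3, Q4, Q5 (k = 4).
ΣVar(i) = 0.72 + 0.71 + 1.08 + 2.46 = 4.97
Var(T) = 4.97 + 2 × 1.14 = 7.25
α (item deleted) = (4/3)·(1 − 4.97/7.25) = 0.42

coefficient alpha = 0.42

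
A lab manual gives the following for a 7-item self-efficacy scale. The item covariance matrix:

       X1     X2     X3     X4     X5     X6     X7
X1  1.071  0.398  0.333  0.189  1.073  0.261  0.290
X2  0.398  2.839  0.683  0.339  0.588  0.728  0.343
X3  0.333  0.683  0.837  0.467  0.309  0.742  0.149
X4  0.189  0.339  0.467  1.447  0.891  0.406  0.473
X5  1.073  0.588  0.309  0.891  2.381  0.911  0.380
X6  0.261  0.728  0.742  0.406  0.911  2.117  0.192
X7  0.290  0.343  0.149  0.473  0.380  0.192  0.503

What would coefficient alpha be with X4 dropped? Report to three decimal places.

coefficient alpha = 0.723

Remaining items: X1, X2, X3, X5, X6, X7 (k = 6).
Σσ²ᵢ = 1.071 + 2.839 + 0.837 + 2.381 + 2.117 + 0.503 = 9.748
σ²_total = 9.748 + 2 × 7.380 = 24.508
α (item deleted) = (6/5)·(1 − 9.748/24.508) = 0.723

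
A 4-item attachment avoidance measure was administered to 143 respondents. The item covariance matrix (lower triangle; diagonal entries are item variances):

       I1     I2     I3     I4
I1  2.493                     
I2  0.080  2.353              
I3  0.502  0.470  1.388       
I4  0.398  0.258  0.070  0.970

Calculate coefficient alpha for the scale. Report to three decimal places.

sum of item variances = 2.493 + 2.353 + 1.388 + 0.970 = 7.204
Σ_{i<j} σ_ij = 1.778
σ²_T = 7.204 + 2 × 1.778 = 10.760
α = (k/(k−1))·(1 − sum of item variances/σ²_T) = (4/3)·(1 − 7.204/10.760) = 0.441

α = 0.441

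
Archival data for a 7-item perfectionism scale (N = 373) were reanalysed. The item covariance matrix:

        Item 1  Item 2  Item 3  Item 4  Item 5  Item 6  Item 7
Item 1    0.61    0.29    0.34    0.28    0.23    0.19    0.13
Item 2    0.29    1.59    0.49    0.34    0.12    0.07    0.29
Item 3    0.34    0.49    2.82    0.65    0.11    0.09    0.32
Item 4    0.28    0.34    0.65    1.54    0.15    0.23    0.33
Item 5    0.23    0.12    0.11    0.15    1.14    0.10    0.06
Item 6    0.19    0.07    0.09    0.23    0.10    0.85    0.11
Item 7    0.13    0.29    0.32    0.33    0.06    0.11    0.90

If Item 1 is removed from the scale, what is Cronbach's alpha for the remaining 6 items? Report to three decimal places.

α = 0.527

Remaining items: Item 2, Item 3, Item 4, Item 5, Item 6, Item 7 (k = 6).
Σσᵢ² = 1.59 + 2.82 + 1.54 + 1.14 + 0.85 + 0.90 = 8.84
Var(T) = 8.84 + 2 × 3.46 = 15.76
α (item deleted) = (6/5)·(1 − 8.84/15.76) = 0.527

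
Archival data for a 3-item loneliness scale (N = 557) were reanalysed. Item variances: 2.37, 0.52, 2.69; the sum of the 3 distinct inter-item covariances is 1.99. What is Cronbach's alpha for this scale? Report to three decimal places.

α = 0.624

Σσ²ᵢ = 2.37 + 0.52 + 2.69 = 5.58
Sum of distinct covariances = 1.99
Var(T) = Σσ²ᵢ + 2·Σcov = 5.58 + 2 × 1.99 = 9.56
α = (3/2)·(1 − 5.58/9.56) = 0.624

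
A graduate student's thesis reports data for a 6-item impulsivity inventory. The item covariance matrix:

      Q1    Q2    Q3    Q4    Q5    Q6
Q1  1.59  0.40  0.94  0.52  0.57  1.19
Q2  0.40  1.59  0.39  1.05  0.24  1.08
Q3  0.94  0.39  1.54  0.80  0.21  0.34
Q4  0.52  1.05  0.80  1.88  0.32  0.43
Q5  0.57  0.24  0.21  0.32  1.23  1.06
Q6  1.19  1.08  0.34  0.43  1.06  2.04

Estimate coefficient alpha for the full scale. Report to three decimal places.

coefficient alpha = 0.791

Σσ²ᵢ = 1.59 + 1.59 + 1.54 + 1.88 + 1.23 + 2.04 = 9.87
Sum of the distinct covariances = 9.54
total variance = 9.87 + 2 × 9.54 = 28.95
α = (k/(k−1))·(1 − Σσ²ᵢ/total variance) = (6/5)·(1 − 9.87/28.95) = 0.791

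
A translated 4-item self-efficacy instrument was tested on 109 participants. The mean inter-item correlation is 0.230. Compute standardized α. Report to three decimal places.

standardized α = 0.544

Standardized α = k·r̄ / (1 + (k−1)·r̄) = 4 × 0.230 / (1 + 3 × 0.230)
  = 0.9200 / 1.6900 = 0.544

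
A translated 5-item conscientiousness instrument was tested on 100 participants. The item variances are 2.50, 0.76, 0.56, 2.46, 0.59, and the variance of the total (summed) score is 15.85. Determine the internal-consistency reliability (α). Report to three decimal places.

α = 0.708

Σσ²ᵢ = 2.50 + 0.76 + 0.56 + 2.46 + 0.59 = 6.87
α = (k/(k−1))·(1 − Σσ²ᵢ/Var(T)) = (5/4)·(1 − 6.87/15.85) = 0.708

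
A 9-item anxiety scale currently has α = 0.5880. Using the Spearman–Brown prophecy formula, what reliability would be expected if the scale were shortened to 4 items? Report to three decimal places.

predicted reliability = 0.388

Length factor m = 4/9 = 0.4444
α' = m·α / (1 − (1−m)·α)
   = 4/9 × 0.5880 / (1 − (1 − 4/9) × 0.5880)
   = 0.2613 / 0.6733 = 0.388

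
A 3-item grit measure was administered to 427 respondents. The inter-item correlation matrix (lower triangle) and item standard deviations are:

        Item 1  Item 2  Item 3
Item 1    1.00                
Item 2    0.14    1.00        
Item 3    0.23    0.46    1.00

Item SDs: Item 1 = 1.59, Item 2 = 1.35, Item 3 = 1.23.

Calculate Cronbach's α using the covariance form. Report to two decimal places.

Σσ²ᵢ = 1.59² + 1.35² + 1.23² = 5.8635
Covariances σ_ij = r_ij · s_i · s_j:
  σ(Item 1,Item 2) = 0.14 × 1.59 × 1.35 = 0.3005
  σ(Item 1,Item 3) = 0.23 × 1.59 × 1.23 = 0.4498
  σ(Item 2,Item 3) = 0.46 × 1.35 × 1.23 = 0.7638
σ²_T = Σσ²ᵢ + 2·Σσ_ij = 5.8635 + 2 × 1.5141 = 8.8917
α = (3/2)·(1 − 5.8635/8.8917) = 0.51

α = 0.51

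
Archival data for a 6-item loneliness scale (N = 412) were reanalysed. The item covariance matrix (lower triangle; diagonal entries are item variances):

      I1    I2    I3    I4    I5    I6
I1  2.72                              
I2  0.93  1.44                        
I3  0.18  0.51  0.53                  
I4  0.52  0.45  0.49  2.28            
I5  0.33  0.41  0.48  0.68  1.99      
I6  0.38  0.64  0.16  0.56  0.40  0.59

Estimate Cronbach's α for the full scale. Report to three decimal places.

Σσᵢ² = 2.72 + 1.44 + 0.53 + 2.28 + 1.99 + 0.59 = 9.55
Σ_{i<j} σ_ij = 7.12
σ²_T = 9.55 + 2 × 7.12 = 23.79
α = (k/(k−1))·(1 − Σσᵢ²/σ²_T) = (6/5)·(1 − 9.55/23.79) = 0.718

Cronbach's α = 0.718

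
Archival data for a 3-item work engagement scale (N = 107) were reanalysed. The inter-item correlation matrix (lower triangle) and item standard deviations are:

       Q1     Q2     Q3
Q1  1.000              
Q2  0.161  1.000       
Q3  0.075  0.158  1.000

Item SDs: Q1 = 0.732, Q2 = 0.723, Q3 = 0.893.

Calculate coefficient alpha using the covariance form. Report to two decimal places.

Σσ²ᵢ = 0.732² + 0.723² + 0.893² = 1.8560
Covariances σ_ij = r_ij · s_i · s_j:
  σ(Q1,Q2) = 0.161 × 0.732 × 0.723 = 0.0852
  σ(Q1,Q3) = 0.075 × 0.732 × 0.893 = 0.0490
  σ(Q2,Q3) = 0.158 × 0.723 × 0.893 = 0.1020
σ²_T = Σσ²ᵢ + 2·Σσ_ij = 1.8560 + 2 × 0.2362 = 2.3284
α = (3/2)·(1 − 1.8560/2.3284) = 0.30

α = 0.30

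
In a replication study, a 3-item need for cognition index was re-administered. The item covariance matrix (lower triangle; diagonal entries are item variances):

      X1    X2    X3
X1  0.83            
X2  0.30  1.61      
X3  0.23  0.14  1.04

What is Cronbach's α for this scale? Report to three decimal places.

sum of item variances = 0.83 + 1.61 + 1.04 = 3.48
Σ_{i<j} σ_ij = 0.67
σ²_T = 3.48 + 2 × 0.67 = 4.82
α = (k/(k−1))·(1 − sum of item variances/σ²_T) = (3/2)·(1 − 3.48/4.82) = 0.417

Cronbach's α = 0.417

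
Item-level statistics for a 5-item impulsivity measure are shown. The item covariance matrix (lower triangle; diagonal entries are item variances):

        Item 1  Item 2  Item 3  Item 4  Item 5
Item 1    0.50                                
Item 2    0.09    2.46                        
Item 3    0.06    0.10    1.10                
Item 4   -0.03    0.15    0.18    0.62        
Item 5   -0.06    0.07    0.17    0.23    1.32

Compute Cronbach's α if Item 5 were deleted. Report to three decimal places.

Remaining items: Item 1, Item 2, Item 3, Item 4 (k = 4).
sum of item variances = 0.50 + 2.46 + 1.10 + 0.62 = 4.68
Var(T) = 4.68 + 2 × 0.55 = 5.78
α (item deleted) = (4/3)·(1 − 4.68/5.78) = 0.254

Cronbach's α = 0.254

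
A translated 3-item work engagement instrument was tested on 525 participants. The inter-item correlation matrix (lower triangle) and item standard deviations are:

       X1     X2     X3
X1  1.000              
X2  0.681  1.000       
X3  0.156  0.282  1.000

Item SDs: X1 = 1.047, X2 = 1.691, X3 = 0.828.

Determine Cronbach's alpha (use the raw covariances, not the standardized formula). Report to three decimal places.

Σσ²ᵢ = 1.047² + 1.691² + 0.828² = 4.6413
Covariances σ_ij = r_ij · s_i · s_j:
  σ(X1,X2) = 0.681 × 1.047 × 1.691 = 1.2057
  σ(X1,X3) = 0.156 × 1.047 × 0.828 = 0.1352
  σ(X2,X3) = 0.282 × 1.691 × 0.828 = 0.3948
σ²_T = Σσ²ᵢ + 2·Σσ_ij = 4.6413 + 2 × 1.7357 = 8.1127
α = (3/2)·(1 − 4.6413/8.1127) = 0.642

Cronbach's alpha = 0.642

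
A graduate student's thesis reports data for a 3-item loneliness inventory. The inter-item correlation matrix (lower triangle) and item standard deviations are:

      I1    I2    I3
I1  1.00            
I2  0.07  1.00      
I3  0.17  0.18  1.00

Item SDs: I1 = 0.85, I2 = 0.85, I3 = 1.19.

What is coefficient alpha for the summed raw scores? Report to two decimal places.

Σσ²ᵢ = 0.85² + 0.85² + 1.19² = 2.8611
Covariances σ_ij = r_ij · s_i · s_j:
  σ(I1,I2) = 0.07 × 0.85 × 0.85 = 0.0506
  σ(I1,I3) = 0.17 × 0.85 × 1.19 = 0.1720
  σ(I2,I3) = 0.18 × 0.85 × 1.19 = 0.1821
σ²_T = Σσ²ᵢ + 2·Σσ_ij = 2.8611 + 2 × 0.4047 = 3.6705
α = (3/2)·(1 − 2.8611/3.6705) = 0.33

coefficient alpha = 0.33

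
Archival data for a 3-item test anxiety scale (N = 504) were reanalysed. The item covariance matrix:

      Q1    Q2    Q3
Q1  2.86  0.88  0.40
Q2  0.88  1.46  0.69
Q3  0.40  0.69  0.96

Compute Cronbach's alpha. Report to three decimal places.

Cronbach's alpha = 0.641

Σσ²ᵢ = 2.86 + 1.46 + 0.96 = 5.28
Sum of the distinct covariances = 1.97
total variance = 5.28 + 2 × 1.97 = 9.22
α = (k/(k−1))·(1 − Σσ²ᵢ/total variance) = (3/2)·(1 − 5.28/9.22) = 0.641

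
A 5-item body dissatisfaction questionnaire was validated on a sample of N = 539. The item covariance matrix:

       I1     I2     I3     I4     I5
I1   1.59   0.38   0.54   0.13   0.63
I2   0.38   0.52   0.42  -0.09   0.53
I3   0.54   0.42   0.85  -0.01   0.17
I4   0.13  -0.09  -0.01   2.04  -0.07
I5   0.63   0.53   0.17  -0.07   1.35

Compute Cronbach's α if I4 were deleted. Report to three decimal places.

Remaining items: I1, I2, I3, I5 (k = 4).
Σσᵢ² = 1.59 + 0.52 + 0.85 + 1.35 = 4.31
total variance = 4.31 + 2 × 2.67 = 9.65
α (item deleted) = (4/3)·(1 − 4.31/9.65) = 0.738

α = 0.738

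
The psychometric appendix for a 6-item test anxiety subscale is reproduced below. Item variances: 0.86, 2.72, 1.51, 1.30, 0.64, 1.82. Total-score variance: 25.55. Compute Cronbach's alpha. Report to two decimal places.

Cronbach's alpha = 0.78

sum of item variances = 0.86 + 2.72 + 1.51 + 1.30 + 0.64 + 1.82 = 8.85
α = (k/(k−1))·(1 − sum of item variances/σ²_T) = (6/5)·(1 − 8.85/25.55) = 0.78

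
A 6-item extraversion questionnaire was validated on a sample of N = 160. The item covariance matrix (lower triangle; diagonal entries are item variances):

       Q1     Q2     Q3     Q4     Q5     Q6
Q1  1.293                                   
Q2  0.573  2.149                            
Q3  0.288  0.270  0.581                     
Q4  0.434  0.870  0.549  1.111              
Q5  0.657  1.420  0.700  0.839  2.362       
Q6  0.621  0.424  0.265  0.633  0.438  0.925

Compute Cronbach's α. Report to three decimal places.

Σσᵢ² = 1.293 + 2.149 + 0.581 + 1.111 + 2.362 + 0.925 = 8.421
Sum of the distinct covariances = 8.981
Var(T) = 8.421 + 2 × 8.981 = 26.383
α = (k/(k−1))·(1 − Σσᵢ²/Var(T)) = (6/5)·(1 − 8.421/26.383) = 0.817

α = 0.817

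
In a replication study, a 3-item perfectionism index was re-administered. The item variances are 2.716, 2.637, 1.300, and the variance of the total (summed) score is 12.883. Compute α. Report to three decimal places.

α = 0.725

sum of item variances = 2.716 + 2.637 + 1.300 = 6.653
α = (k/(k−1))·(1 − sum of item variances/σ²_T) = (3/2)·(1 − 6.653/12.883) = 0.725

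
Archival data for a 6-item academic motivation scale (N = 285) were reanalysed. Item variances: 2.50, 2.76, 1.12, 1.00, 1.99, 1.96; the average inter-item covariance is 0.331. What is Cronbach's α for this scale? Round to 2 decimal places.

α = 0.56

Σσ²ᵢ = 2.50 + 2.76 + 1.12 + 1.00 + 1.99 + 1.96 = 11.33
Sum of the 15 distinct covariances = 15 × 0.331 = 4.965
σ²_total = Σσ²ᵢ + 2·Σcov = 11.33 + 2 × 4.965 = 21.260
α = (6/5)·(1 − 11.33/21.260) = 0.56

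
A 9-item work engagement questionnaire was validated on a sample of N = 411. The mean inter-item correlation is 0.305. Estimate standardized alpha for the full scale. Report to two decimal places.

standardized alpha = 0.80

Standardized α = k·r̄ / (1 + (k−1)·r̄) = 9 × 0.305 / (1 + 8 × 0.305)
  = 2.7450 / 3.4400 = 0.80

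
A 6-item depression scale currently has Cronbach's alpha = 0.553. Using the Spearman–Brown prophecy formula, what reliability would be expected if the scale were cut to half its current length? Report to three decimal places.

Length factor m = 1/2
α' = m·α / (1 − (1−m)·α)
   = 1/2 × 0.553 / (1 − (1 − 1/2) × 0.553)
   = 0.2765 / 0.7235 = 0.382

predicted reliability = 0.382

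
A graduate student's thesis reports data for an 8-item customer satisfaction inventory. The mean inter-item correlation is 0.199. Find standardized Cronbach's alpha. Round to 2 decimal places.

Standardized α = k·r̄ / (1 + (k−1)·r̄) = 8 × 0.199 / (1 + 7 × 0.199)
  = 1.5920 / 2.3930 = 0.67

standardized Cronbach's alpha = 0.67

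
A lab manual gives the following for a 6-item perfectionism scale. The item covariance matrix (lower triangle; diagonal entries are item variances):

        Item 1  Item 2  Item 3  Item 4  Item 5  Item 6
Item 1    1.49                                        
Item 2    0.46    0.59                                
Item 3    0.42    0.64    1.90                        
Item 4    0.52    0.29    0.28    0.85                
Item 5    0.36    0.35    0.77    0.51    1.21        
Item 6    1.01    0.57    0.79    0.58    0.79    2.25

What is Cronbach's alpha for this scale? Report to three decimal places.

sum of item variances = 1.49 + 0.59 + 1.90 + 0.85 + 1.21 + 2.25 = 8.29
Σ_{i<j} σ_ij = 8.34
σ²_T = 8.29 + 2 × 8.34 = 24.97
α = (k/(k−1))·(1 − sum of item variances/σ²_T) = (6/5)·(1 − 8.29/24.97) = 0.802

Cronbach's alpha = 0.802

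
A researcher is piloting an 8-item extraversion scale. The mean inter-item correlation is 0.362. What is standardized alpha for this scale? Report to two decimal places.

Standardized α = k·r̄ / (1 + (k−1)·r̄) = 8 × 0.362 / (1 + 7 × 0.362)
  = 2.8960 / 3.5340 = 0.82

standardized alpha = 0.82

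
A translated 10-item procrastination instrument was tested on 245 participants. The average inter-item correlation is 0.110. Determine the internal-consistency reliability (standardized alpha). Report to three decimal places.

Standardized α = k·r̄ / (1 + (k−1)·r̄) = 10 × 0.110 / (1 + 9 × 0.110)
  = 1.1000 / 1.9900 = 0.553

α = 0.553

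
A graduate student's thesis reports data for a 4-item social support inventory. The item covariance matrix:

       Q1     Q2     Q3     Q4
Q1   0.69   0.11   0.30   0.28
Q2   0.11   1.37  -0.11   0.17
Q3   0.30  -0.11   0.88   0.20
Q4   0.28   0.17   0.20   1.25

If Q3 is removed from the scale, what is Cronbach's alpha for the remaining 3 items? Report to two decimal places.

Remaining items: Q1, Q2, Q4 (k = 3).
Σσ²ᵢ = 0.69 + 1.37 + 1.25 = 3.31
σ²_total = 3.31 + 2 × 0.56 = 4.43
α (item deleted) = (3/2)·(1 − 3.31/4.43) = 0.38

Cronbach's alpha = 0.38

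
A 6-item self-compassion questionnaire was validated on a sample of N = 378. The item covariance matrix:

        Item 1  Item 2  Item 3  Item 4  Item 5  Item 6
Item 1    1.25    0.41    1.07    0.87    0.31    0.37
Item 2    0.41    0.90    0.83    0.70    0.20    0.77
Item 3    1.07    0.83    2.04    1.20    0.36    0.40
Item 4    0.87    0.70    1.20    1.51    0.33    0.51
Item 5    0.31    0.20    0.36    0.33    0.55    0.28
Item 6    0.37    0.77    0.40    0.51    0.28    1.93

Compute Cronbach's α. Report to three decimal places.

α = 0.814

Σσ²ᵢ = 1.25 + 0.90 + 2.04 + 1.51 + 0.55 + 1.93 = 8.18
Sum of the distinct covariances = 8.61
σ²_T = 8.18 + 2 × 8.61 = 25.40
α = (k/(k−1))·(1 − Σσ²ᵢ/σ²_T) = (6/5)·(1 − 8.18/25.40) = 0.814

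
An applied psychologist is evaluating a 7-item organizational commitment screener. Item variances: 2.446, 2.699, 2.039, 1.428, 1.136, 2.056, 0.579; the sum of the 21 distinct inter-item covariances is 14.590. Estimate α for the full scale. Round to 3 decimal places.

ΣVar(i) = 2.446 + 2.699 + 2.039 + 1.428 + 1.136 + 2.056 + 0.579 = 12.383
Sum of distinct covariances = 14.590
σ²_total = ΣVar(i) + 2·Σcov = 12.383 + 2 × 14.590 = 41.563
α = (7/6)·(1 − 12.383/41.563) = 0.819

α = 0.819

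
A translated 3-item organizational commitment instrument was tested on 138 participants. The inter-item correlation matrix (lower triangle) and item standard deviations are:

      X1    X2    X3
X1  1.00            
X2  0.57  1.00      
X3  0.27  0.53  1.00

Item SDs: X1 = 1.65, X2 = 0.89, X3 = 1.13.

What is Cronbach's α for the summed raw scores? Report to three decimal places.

Σσ²ᵢ = 1.65² + 0.89² + 1.13² = 4.7915
Covariances σ_ij = r_ij · s_i · s_j:
  σ(X1,X2) = 0.57 × 1.65 × 0.89 = 0.8370
  σ(X1,X3) = 0.27 × 1.65 × 1.13 = 0.5034
  σ(X2,X3) = 0.53 × 0.89 × 1.13 = 0.5330
σ²_T = Σσ²ᵢ + 2·Σσ_ij = 4.7915 + 2 × 1.8734 = 8.5383
α = (3/2)·(1 − 4.7915/8.5383) = 0.658

α = 0.658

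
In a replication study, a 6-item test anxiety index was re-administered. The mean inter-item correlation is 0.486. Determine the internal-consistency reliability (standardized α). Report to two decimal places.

α = 0.85

Standardized α = k·r̄ / (1 + (k−1)·r̄) = 6 × 0.486 / (1 + 5 × 0.486)
  = 2.9160 / 3.4300 = 0.85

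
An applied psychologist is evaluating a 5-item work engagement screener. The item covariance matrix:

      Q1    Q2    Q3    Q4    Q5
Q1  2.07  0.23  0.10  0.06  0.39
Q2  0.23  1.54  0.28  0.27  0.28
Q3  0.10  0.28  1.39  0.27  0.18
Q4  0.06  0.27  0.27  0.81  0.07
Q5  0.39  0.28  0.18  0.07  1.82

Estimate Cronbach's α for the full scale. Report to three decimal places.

ΣVar(i) = 2.07 + 1.54 + 1.39 + 0.81 + 1.82 = 7.63
Σ_{i<j} σ_ij = 2.13
total variance = 7.63 + 2 × 2.13 = 11.89
α = (k/(k−1))·(1 − ΣVar(i)/total variance) = (5/4)·(1 − 7.63/11.89) = 0.448

α = 0.448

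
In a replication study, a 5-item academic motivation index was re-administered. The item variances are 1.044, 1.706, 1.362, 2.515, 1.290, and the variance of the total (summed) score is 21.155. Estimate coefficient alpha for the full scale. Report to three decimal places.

ΣVar(i) = 1.044 + 1.706 + 1.362 + 2.515 + 1.290 = 7.917
α = (k/(k−1))·(1 − ΣVar(i)/σ²_total) = (5/4)·(1 − 7.917/21.155) = 0.782

coefficient alpha = 0.782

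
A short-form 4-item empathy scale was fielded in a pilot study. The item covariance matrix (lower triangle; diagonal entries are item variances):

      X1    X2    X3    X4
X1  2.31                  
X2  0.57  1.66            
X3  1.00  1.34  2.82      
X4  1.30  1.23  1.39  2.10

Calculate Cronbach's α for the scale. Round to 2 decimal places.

sum of item variances = 2.31 + 1.66 + 2.82 + 2.10 = 8.89
Sum of the distinct covariances = 6.83
Var(T) = 8.89 + 2 × 6.83 = 22.55
α = (k/(k−1))·(1 − sum of item variances/Var(T)) = (4/3)·(1 − 8.89/22.55) = 0.81

α = 0.81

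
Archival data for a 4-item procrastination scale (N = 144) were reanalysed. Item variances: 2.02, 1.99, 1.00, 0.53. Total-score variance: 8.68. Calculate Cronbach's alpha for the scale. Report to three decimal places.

ΣVar(i) = 2.02 + 1.99 + 1.00 + 0.53 = 5.54
α = (k/(k−1))·(1 − ΣVar(i)/total variance) = (4/3)·(1 − 5.54/8.68) = 0.482

Cronbach's alpha = 0.482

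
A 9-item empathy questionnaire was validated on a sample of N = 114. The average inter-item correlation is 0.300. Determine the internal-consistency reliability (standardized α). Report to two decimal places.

Standardized α = k·r̄ / (1 + (k−1)·r̄) = 9 × 0.300 / (1 + 8 × 0.300)
  = 2.7000 / 3.4000 = 0.79

α = 0.79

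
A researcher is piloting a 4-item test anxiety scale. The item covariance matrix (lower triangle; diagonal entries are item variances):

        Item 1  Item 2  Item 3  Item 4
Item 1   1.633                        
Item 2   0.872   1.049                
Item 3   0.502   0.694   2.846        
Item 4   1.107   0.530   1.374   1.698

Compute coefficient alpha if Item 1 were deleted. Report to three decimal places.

Remaining items: Item 2, Item 3, Item 4 (k = 3).
ΣVar(i) = 1.049 + 2.846 + 1.698 = 5.593
σ²_T = 5.593 + 2 × 2.598 = 10.789
α (item deleted) = (3/2)·(1 − 5.593/10.789) = 0.722

coefficient alpha = 0.722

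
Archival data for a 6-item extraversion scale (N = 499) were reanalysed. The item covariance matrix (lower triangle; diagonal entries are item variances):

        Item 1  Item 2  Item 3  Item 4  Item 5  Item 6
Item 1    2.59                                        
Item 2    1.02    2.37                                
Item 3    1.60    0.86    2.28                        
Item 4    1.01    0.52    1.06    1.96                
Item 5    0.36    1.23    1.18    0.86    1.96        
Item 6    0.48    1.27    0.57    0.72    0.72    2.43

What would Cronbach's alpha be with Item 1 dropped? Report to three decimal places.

α = 0.776

Remaining items: Item 2, Item 3, Item 4, Item 5, Item 6 (k = 5).
ΣVar(i) = 2.37 + 2.28 + 1.96 + 1.96 + 2.43 = 11.00
σ²_total = 11.00 + 2 × 8.99 = 28.98
α (item deleted) = (5/4)·(1 − 11.00/28.98) = 0.776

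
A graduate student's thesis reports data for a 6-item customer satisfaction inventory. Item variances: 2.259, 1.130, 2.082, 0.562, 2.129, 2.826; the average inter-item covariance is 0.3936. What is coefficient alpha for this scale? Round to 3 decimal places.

α = 0.622

ΣVar(i) = 2.259 + 1.130 + 2.082 + 0.562 + 2.129 + 2.826 = 10.988
Sum of the 15 distinct covariances = 15 × 0.3936 = 5.9040
σ²_T = ΣVar(i) + 2·Σcov = 10.988 + 2 × 5.9040 = 22.7960
α = (6/5)·(1 − 10.988/22.7960) = 0.622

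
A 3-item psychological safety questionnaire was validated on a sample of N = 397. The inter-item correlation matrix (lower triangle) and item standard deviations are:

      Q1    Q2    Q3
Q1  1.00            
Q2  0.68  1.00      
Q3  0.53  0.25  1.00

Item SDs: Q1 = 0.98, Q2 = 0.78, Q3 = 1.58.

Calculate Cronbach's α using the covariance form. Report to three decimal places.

Σσ²ᵢ = 0.98² + 0.78² + 1.58² = 4.0652
Covariances σ_ij = r_ij · s_i · s_j:
  σ(Q1,Q2) = 0.68 × 0.98 × 0.78 = 0.5198
  σ(Q1,Q3) = 0.53 × 0.98 × 1.58 = 0.8207
  σ(Q2,Q3) = 0.25 × 0.78 × 1.58 = 0.3081
σ²_T = Σσ²ᵢ + 2·Σσ_ij = 4.0652 + 2 × 1.6486 = 7.3624
α = (3/2)·(1 − 4.0652/7.3624) = 0.672

Cronbach's α = 0.672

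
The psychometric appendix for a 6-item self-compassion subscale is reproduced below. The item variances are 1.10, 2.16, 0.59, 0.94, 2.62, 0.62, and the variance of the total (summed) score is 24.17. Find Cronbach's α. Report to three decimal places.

ΣVar(i) = 1.10 + 2.16 + 0.59 + 0.94 + 2.62 + 0.62 = 8.03
α = (k/(k−1))·(1 − ΣVar(i)/σ²_total) = (6/5)·(1 − 8.03/24.17) = 0.801

α = 0.801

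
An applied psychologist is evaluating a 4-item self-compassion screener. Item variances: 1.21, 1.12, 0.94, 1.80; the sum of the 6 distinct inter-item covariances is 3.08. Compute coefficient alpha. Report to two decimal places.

coefficient alpha = 0.73

sum of item variances = 1.21 + 1.12 + 0.94 + 1.80 = 5.07
Sum of distinct covariances = 3.08
total variance = sum of item variances + 2·Σcov = 5.07 + 2 × 3.08 = 11.23
α = (4/3)·(1 − 5.07/11.23) = 0.73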